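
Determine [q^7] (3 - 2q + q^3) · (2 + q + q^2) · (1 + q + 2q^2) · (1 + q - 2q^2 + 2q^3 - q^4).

8

(3 - 2q + q^3) has coefficients 3,-2,0,1 for degrees 0…3.
(2 + q + q^2) has coefficients 2,1,1,0,0,0,0,0 for degrees 0…7.
Multiplying by (1 + q + 2q^2) gives running coefficients 2,3,6,3,2,0,0,0 for degrees 0…7.
Finally multiplying by (1 + q - 2q^2 + 2q^3 - q^4), the product of all factors after the first has coefficients 2,5,5,7,-3,5,-4,1 for degrees 0…7.
[q^7] = 3·1 − 2·(-4) + 1·(-3) = 8.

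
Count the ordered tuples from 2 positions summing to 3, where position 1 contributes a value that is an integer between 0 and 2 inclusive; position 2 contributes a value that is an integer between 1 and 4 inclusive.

The generating function for the choices is (1 + y + y^2)·(y + y^2 + y^3 + y^4); the count is [y^3].
(1 + y + y^2) has coefficients 1,1,1 for degrees 0…2.
(y + y^2 + y^3 + y^4) has coefficients 0,1,1,1 for degrees 0…3.
[y^3] = 1·1 + 1·1 + 1·1 = 3.

3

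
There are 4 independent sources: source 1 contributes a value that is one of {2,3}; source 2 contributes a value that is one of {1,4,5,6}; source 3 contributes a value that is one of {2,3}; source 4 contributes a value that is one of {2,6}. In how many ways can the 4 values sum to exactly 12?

The generating function for the choices is (t^2 + t^3)·(t + t^4 + t^5 + t^6)·(t^2 + t^3)·(t^2 + t^6); the count is [t^12].
(t^2 + t^3) has coefficients 0,0,1,1 for degrees 0…3.
(t + t^4 + t^5 + t^6) has coefficients 0,1,0,0,1,1,1,0,0,0,0,0,0 for degrees 0…12.
Multiplying by (t^2 + t^3) gives running coefficients 0,0,0,1,1,0,1,2,2,1,0,0,0 for degrees 0…12.
Finally multiplying by (t^2 + t^6), the product of all factors after the first has coefficients 0,0,0,0,0,1,1,0,1,3,3,1,1 for degrees 0…12.
[t^12] = 1·3 + 1·3 = 6.

6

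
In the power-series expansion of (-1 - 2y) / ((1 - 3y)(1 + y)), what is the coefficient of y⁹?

Partial fractions give a closed form: a_n = (-5/4)·3^n + (1/4)·(-1)^n.
At n = 9: a_9 = -24604.

-24604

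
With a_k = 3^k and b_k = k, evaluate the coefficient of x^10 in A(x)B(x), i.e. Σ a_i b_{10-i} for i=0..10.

44281

The convolution is the t^10 coefficient of A(t)B(t).
Σ = 1·10 + 3·9 + 9·8 + 27·7 + 81·6 + 243·5 + 729·4 + 2187·3 + 6561·2 + 19683·1 + 59049·0 = 44281.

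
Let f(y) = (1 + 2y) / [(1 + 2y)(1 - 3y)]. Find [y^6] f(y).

729

The denominator gives the recurrence a_n = a_(n−1) + 6a_(n−2) for n ≥ 3; the numerator fixes a_0 = 1, a_1 = 3, a_2 = 9.
Iterating: 1, 3, 9, 27, 81, 243, 729, so a_6 = 729.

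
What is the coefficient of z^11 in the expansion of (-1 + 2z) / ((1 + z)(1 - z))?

2

The denominator gives the recurrence a_n = a_(n−2) for n ≥ 2; the numerator fixes a_0 = -1, a_1 = 2.
Iterating: -1, 2, -1, 2, -1, 2, -1, 2, -1, 2, -1, 2, so a_11 = 2.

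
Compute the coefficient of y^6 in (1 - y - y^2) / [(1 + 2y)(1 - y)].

53

The denominator gives the recurrence a_n = −a_(n−1) + 2a_(n−2) for n ≥ 3; the numerator fixes a_0 = 1, a_1 = -2, a_2 = 3.
Iterating: 1, -2, 3, -7, 13, -27, 53, so a_6 = 53.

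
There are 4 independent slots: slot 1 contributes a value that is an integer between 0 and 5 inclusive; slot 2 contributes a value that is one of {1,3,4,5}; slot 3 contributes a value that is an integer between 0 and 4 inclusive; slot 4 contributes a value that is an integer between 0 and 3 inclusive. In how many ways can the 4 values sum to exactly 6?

The generating function for the choices is (1 + z + z² + z³ + z⁴ + z⁵)·(z + z³ + z⁴ + z⁵)·(1 + z + z² + z³ + z⁴)·(1 + z + z² + z³); the count is [z⁶].
(1 + z + z² + z³ + z⁴ + z⁵) has coefficients 1,1,1,1,1,1 for degrees 0…5.
(z + z³ + z⁴ + z⁵) has coefficients 0,1,0,1,1,1,0 for degrees 0…6.
Multiplying by (1 + z + z² + z³ + z⁴) gives running coefficients 0,1,1,2,3,4,3 for degrees 0…6.
Finally multiplying by (1 + z + z² + z³), the product of all factors after the first has coefficients 0,1,2,4,7,10,12 for degrees 0…6.
[z⁶] = 1·12 + 1·10 + 1·7 + 1·4 + 1·2 + 1·1 = 36.

36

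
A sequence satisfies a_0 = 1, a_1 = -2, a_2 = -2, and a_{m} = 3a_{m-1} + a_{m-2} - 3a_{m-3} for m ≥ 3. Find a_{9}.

The ordinary generating function has denominator 1 - 3x - x^2 + 3x^3.
Iterating the recurrence: a_0,…,a_{9} = 1, -2, -2, -11, -29, -92, -272, -821, -2459, -7382.

-7382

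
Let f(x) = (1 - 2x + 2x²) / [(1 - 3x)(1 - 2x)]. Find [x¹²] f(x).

881639

The denominator gives the recurrence a_n = 5a_(n−1) − 6a_(n−2) for n ≥ 3; the numerator fixes a_0 = 1, a_1 = 3, a_2 = 11.
Iterating: 1, 3, 11, 37, 119, 373, 1151, 3517, 10679, 32293, 97391, 293197, 881639, so a_12 = 881639.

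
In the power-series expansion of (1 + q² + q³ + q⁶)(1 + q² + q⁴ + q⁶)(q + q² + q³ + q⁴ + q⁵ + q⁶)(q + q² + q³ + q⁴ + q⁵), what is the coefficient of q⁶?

15

(1 + q² + q³ + q⁶) has coefficients 1,0,1,1,0,0,1 for degrees 0…6.
(1 + q² + q⁴ + q⁶) has coefficients 1,0,1,0,1,0,1 for degrees 0…6.
Multiplying by (q + q² + q³ + q⁴ + q⁵ + q⁶) gives running coefficients 0,1,1,2,2,3,3 for degrees 0…6.
Finally multiplying by (q + q² + q³ + q⁴ + q⁵), the product of all factors after the first has coefficients 0,0,1,2,4,6,9 for degrees 0…6.
[q⁶] = 1·9 + 1·4 + 1·2 + 1·0 = 15.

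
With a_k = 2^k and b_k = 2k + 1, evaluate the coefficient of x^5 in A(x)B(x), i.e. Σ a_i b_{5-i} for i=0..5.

177

The convolution is the x^5 coefficient of A(x)B(x).
Σ = 1·11 + 2·9 + 4·7 + 8·5 + 16·3 + 32·1 = 177.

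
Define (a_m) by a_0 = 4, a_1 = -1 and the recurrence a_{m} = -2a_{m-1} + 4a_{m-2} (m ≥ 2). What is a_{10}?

The ordinary generating function has denominator 1 + 2y - 4y^2.
Iterating the recurrence: a_0,…,a_{10} = 4, -1, 18, -40, 152, -464, 1536, -4928, 16000, -51712, 167424.

167424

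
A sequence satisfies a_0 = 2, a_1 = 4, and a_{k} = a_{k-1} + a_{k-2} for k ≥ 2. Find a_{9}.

178

The ordinary generating function has denominator 1 - y - y^2.
Iterating the recurrence: a_0,…,a_{9} = 2, 4, 6, 10, 16, 26, 42, 68, 110, 178.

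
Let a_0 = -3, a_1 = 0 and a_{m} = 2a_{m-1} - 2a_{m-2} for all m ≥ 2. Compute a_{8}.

The ordinary generating function has denominator 1 - 2q + 2q^2.
Iterating the recurrence: a_0,…,a_{8} = -3, 0, 6, 12, 12, 0, -24, -48, -48.

-48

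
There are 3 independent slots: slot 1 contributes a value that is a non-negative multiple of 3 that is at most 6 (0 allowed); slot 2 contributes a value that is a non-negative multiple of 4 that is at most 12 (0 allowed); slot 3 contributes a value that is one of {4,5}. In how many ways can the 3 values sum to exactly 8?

The generating function for the choices is (1 + t^3 + t^6)·(1 + t^4 + t^8 + t^12)·(t^4 + t^5); the count is [t^8].
(1 + t^3 + t^6) has coefficients 1,0,0,1,0,0,1 for degrees 0…6.
(1 + t^4 + t^8 + t^12) has coefficients 1,0,0,0,1,0,0,0,1 for degrees 0…8.
Finally multiplying by (t^4 + t^5), the product of all factors after the first has coefficients 0,0,0,0,1,1,0,0,1 for degrees 0…8.
[t^8] = 1·1 + 1·1 + 1·0 = 2.

2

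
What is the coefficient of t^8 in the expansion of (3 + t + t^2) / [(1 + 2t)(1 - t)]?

471

The denominator gives the recurrence a_n = −a_(n−1) + 2a_(n−2) for n ≥ 3; the numerator fixes a_0 = 3, a_1 = -2, a_2 = 9.
Iterating: 3, -2, 9, -13, 31, -57, 119, -233, 471, so a_8 = 471.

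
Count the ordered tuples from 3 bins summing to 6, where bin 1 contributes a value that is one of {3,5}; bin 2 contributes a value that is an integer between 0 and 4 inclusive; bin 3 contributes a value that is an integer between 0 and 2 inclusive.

5

The generating function for the choices is (z³ + z⁵)·(1 + z + z² + z³ + z⁴)·(1 + z + z²); the count is [z⁶].
(z³ + z⁵) has coefficients 0,0,0,1,0,1 for degrees 0…5.
(1 + z + z² + z³ + z⁴) has coefficients 1,1,1,1,1,0,0 for degrees 0…6.
Finally multiplying by (1 + z + z²), the product of all factors after the first has coefficients 1,2,3,3,3,2,1 for degrees 0…6.
[z⁶] = 1·3 + 1·2 = 5.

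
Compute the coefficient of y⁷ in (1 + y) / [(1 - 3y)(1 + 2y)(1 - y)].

Partial fractions give a closed form: a_n = (6/5)·3^n + (2/15)·(-2)^n + (-1/3)·1^n.
At n = 7: a_7 = 2607.

2607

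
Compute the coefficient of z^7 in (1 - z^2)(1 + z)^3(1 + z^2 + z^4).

(1 - z^2) has coefficients 1,0,-1 for degrees 0…2.
(1 + z)^3 has coefficients 1,3,3,1,0,0,0,0 for degrees 0…7.
Finally multiplying by (1 + z^2 + z^4), the product of all factors after the first has coefficients 1,3,4,4,4,4,3,1 for degrees 0…7.
[z^7] = 1·1 − 1·4 = -3.

-3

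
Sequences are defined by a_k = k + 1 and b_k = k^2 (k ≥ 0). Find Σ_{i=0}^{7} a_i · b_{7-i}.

336

This is [x^7] in the product of the two ordinary generating functions.
Σ = 1·49 + 2·36 + 3·25 + 4·16 + 5·9 + 6·4 + 7·1 + 8·0 = 336.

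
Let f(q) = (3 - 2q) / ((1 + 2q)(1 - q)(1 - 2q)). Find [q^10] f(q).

3413

Partial fractions give a closed form: a_n = (4/3)·(-2)^n + (-1/3)·1^n + (2)·2^n.
At n = 10: a_10 = 3413.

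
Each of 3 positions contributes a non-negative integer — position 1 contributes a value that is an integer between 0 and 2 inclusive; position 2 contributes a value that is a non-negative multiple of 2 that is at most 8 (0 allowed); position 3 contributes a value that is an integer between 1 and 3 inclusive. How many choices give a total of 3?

The generating function for the choices is (1 + y + y²)·(1 + y² + y⁴ + y⁶ + y⁸)·(y + y² + y³); the count is [y³].
(1 + y + y²) has coefficients 1,1,1 for degrees 0…2.
(1 + y² + y⁴ + y⁶ + y⁸) has coefficients 1,0,1,0 for degrees 0…3.
Finally multiplying by (y + y² + y³), the product of all factors after the first has coefficients 0,1,1,2 for degrees 0…3.
[y³] = 1·2 + 1·1 + 1·1 = 4.

4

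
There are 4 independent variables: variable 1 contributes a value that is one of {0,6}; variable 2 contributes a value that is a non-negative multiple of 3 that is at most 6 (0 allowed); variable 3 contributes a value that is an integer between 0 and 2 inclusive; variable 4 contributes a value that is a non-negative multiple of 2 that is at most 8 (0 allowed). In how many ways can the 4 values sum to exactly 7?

5

The generating function for the choices is (1 + q⁶)·(1 + q³ + q⁶)·(1 + q + q²)·(1 + q² + q⁴ + q⁶ + q⁸); the count is [q⁷].
(1 + q⁶) has coefficients 1,0,0,0,0,0,1 for degrees 0…6.
(1 + q³ + q⁶) has coefficients 1,0,0,1,0,0,1,0 for degrees 0…7.
Multiplying by (1 + q + q²) gives running coefficients 1,1,1,1,1,1,1,1 for degrees 0…7.
Finally multiplying by (1 + q² + q⁴ + q⁶ + q⁸), the product of all factors after the first has coefficients 1,1,2,2,3,3,4,4 for degrees 0…7.
[q⁷] = 1·4 + 1·1 = 5.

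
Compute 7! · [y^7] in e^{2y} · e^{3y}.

The EGF product rule gives c_7 = Σ_{k_1+k_2=7} C(7; k_1,k_2) · ∏ g_i(k_i), where e^{2y} gives (2)^k; e^{3y} gives (3)^k.
g_1(k) for k = 0…7: 1, 2, 4, 8, 16, 32, 64, 128.
g_2(k) for k = 0…7: 1, 3, 9, 27, 81, 243, 729, 2187.
c_7 = Σ_k C(7,k)·g_1(k)·g_2(7−k) = 1·1·2187 + 7·2·729 + 21·4·243 + 35·8·81 + 35·16·27 + 21·32·9 + 7·64·3 + 1·128·1 = 2187 + 10206 + 20412 + 22680 + 15120 + 6048 + 1344 + 128 = 78125.

78125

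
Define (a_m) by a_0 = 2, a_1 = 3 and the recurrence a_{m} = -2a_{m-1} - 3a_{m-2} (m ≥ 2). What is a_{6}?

The ordinary generating function has denominator 1 + 2z + 3z^2.
Iterating the recurrence: a_0,…,a_{6} = 2, 3, -12, 15, 6, -57, 96.

96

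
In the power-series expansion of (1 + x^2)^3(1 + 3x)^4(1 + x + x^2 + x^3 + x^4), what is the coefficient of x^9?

1507

(1 + x^2)^3 has coefficients 1,0,3,0,3,0,1 for degrees 0…6.
(1 + 3x)^4 has coefficients 1,12,54,108,81,0,0,0,0,0 for degrees 0…9.
Finally multiplying by (1 + x + x^2 + x^3 + x^4), the product of all factors after the first has coefficients 1,13,67,175,256,255,243,189,81,0 for degrees 0…9.
[x^9] = 1·0 + 3·189 + 3·255 + 1·175 = 1507.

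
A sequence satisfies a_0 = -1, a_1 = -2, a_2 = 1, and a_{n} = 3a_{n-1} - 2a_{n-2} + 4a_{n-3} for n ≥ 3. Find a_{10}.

-81

The ordinary generating function has denominator 1 - 3z + 2z^2 - 4z^3.
Iterating the recurrence: a_0,…,a_{10} = -1, -2, 1, 3, -1, -5, -1, 3, -9, -37, -81.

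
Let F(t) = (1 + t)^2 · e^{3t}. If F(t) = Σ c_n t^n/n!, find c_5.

1593

The EGF product rule gives c_5 = Σ_{k_1+k_2=5} C(5; k_1,k_2) · ∏ g_i(k_i), where (1+t)^2 gives the falling factorial (2)_k; e^{3t} gives (3)^k.
g_1(k) for k = 0…5: 1, 2, 2, 0, 0, 0.
g_2(k) for k = 0…5: 1, 3, 9, 27, 81, 243.
c_5 = Σ_k C(5,k)·g_1(k)·g_2(5−k) = 1·1·243 + 5·2·81 + 10·2·27 = 243 + 810 + 540 = 1593.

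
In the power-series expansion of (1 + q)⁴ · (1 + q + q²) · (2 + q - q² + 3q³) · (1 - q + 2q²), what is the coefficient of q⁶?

(1 + q)⁴ has coefficients 1,4,6,4,1 for degrees 0…4.
(1 + q + q²) has coefficients 1,1,1,0,0,0,0 for degrees 0…6.
Multiplying by (2 + q - q² + 3q³) gives running coefficients 2,3,2,3,2,3,0 for degrees 0…6.
Finally multiplying by (1 - q + 2q²), the product of all factors after the first has coefficients 2,1,3,7,3,7,1 for degrees 0…6.
[q⁶] = 1·1 + 4·7 + 6·3 + 4·7 + 1·3 = 78.

78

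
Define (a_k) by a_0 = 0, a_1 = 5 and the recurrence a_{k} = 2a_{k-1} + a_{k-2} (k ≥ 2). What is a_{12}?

69300

The ordinary generating function has denominator 1 - 2q - q^2.
Iterating the recurrence: a_0,…,a_{12} = 0, 5, 10, 25, 60, 145, 350, 845, 2040, 4925, 11890, 28705, 69300.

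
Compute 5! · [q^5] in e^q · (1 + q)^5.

The EGF product rule gives c_5 = Σ_{k_1+k_2=5} C(5; k_1,k_2) · ∏ g_i(k_i), where e^q gives (1)^k; (1+q)^5 gives the falling factorial (5)_k.
g_1(k) for k = 0…5: 1, 1, 1, 1, 1, 1.
g_2(k) for k = 0…5: 1, 5, 20, 60, 120, 120.
c_5 = Σ_k C(5,k)·g_1(k)·g_2(5−k) = 1·1·120 + 5·1·120 + 10·1·60 + 10·1·20 + 5·1·5 + 1·1·1 = 120 + 600 + 600 + 200 + 25 + 1 = 1546.

1546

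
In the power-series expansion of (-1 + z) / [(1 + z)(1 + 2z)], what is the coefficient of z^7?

Partial fractions give a closed form: a_n = (2)·(-1)^n + (-3)·(-2)^n.
At n = 7: a_7 = 382.

382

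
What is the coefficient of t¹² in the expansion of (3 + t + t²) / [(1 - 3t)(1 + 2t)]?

1102817

The denominator gives the recurrence a_n = a_(n−1) + 6a_(n−2) for n ≥ 3; the numerator fixes a_0 = 3, a_1 = 4, a_2 = 23.
Iterating: 3, 4, 23, 47, 185, 467, 1577, 4379, 13841, 40115, 123161, 363851, 1102817, so a_12 = 1102817.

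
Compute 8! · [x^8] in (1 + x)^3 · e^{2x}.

24832

The EGF product rule gives c_8 = Σ_{k_1+k_2=8} C(8; k_1,k_2) · ∏ g_i(k_i), where (1+x)^3 gives the falling factorial (3)_k; e^{2x} gives (2)^k.
g_1(k) for k = 0…8: 1, 3, 6, 6, 0, 0, 0, 0, 0.
g_2(k) for k = 0…8: 1, 2, 4, 8, 16, 32, 64, 128, 256.
c_8 = Σ_k C(8,k)·g_1(k)·g_2(8−k) = 1·1·256 + 8·3·128 + 28·6·64 + 56·6·32 = 256 + 3072 + 10752 + 10752 = 24832.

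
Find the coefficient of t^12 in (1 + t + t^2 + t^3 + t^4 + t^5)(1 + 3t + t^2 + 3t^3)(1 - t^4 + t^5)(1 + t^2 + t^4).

5

(1 + t + t^2 + t^3 + t^4 + t^5) has coefficients 1,1,1,1,1,1 for degrees 0…5.
(1 + 3t + t^2 + 3t^3) has coefficients 1,3,1,3,0,0,0,0,0,0,0,0,0 for degrees 0…12.
Multiplying by (1 - t^4 + t^5) gives running coefficients 1,3,1,3,-1,-2,2,-2,3,0,0,0,0 for degrees 0…12.
Finally multiplying by (1 + t^2 + t^4), the product of all factors after the first has coefficients 1,3,2,6,1,4,2,-1,4,-4,5,-2,3 for degrees 0…12.
[t^12] = 1·3 + 1·(-2) + 1·5 + 1·(-4) + 1·4 + 1·(-1) = 5.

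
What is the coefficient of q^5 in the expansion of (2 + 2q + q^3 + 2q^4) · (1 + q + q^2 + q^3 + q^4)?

(2 + 2q + q^3 + 2q^4) has coefficients 2,2,0,1,2 for degrees 0…4.
(1 + q + q^2 + q^3 + q^4) has coefficients 1,1,1,1,1,0 for degrees 0…5.
[q^5] = 2·0 + 2·1 + 1·1 + 2·1 = 5.

5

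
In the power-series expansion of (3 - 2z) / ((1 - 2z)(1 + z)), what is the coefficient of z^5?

The denominator gives the recurrence a_n = a_(n−1) + 2a_(n−2) for n ≥ 2; the numerator fixes a_0 = 3, a_1 = 1.
Iterating: 3, 1, 7, 9, 23, 41, so a_5 = 41.

41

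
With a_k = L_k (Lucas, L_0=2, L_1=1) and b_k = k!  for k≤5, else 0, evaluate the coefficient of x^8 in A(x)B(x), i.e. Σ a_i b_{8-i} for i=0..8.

826

This is [x^8] in the product of the two ordinary generating functions.
Σ = 2·0 + 1·0 + 3·0 + 4·120 + 7·24 + 11·6 + 18·2 + 29·1 + 47·1 = 826.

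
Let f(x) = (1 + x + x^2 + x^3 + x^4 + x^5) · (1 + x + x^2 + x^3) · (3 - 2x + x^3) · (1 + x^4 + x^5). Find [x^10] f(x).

(1 + x + x^2 + x^3 + x^4 + x^5) has coefficients 1,1,1,1,1,1 for degrees 0…5.
(1 + x + x^2 + x^3) has coefficients 1,1,1,1,0,0,0,0,0,0,0 for degrees 0…10.
Multiplying by (3 - 2x + x^3) gives running coefficients 3,1,1,2,-1,1,1,0,0,0,0 for degrees 0…10.
Finally multiplying by (1 + x^4 + x^5), the product of all factors after the first has coefficients 3,1,1,2,2,5,3,3,1,0,2 for degrees 0…10.
[x^10] = 1·2 + 1·0 + 1·1 + 1·3 + 1·3 + 1·5 = 14.

14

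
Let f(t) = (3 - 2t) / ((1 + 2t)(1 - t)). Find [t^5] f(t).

-85

Partial fractions give a closed form: a_n = (8/3)·(-2)^n + (1/3)·1^n.
At n = 5: a_5 = -85.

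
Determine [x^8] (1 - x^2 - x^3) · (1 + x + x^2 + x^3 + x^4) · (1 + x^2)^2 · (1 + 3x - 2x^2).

(1 - x^2 - x^3) has coefficients 1,0,-1,-1 for degrees 0…3.
(1 + x + x^2 + x^3 + x^4) has coefficients 1,1,1,1,1,0,0,0,0 for degrees 0…8.
Multiplying by (1 + x^2)^2 gives running coefficients 1,1,3,3,4,3,3,1,1 for degrees 0…8.
Finally multiplying by (1 + 3x - 2x^2), the product of all factors after the first has coefficients 1,4,4,10,7,9,4,4,-2 for degrees 0…8.
[x^8] = 1·(-2) − 1·4 − 1·9 = -15.

-15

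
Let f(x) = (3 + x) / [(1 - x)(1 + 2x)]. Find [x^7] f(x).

Partial fractions give a closed form: a_n = (4/3)·1^n + (5/3)·(-2)^n.
At n = 7: a_7 = -212.

-212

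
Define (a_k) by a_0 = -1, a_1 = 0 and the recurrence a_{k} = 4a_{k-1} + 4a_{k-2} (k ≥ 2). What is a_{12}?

The ordinary generating function has denominator 1 - 4t - 4t^2.
Iterating the recurrence: a_0,…,a_{12} = -1, 0, -4, -16, -80, -384, -1856, -8960, -43264, -208896, -1008640, -4870144, -23515136.

-23515136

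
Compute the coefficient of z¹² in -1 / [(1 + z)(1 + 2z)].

-8191

Partial fractions give a closed form: a_n = (1)·(-1)^n + (-2)·(-2)^n.
At n = 12: a_12 = -8191.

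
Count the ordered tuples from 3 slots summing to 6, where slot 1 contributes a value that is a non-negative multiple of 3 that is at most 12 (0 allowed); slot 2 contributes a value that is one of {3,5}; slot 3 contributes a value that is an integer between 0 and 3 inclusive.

3

The generating function for the choices is (1 + y³ + y⁶ + y⁹ + y¹²)·(y³ + y⁵)·(1 + y + y² + y³); the count is [y⁶].
(1 + y³ + y⁶ + y⁹ + y¹²) has coefficients 1,0,0,1,0,0,1 for degrees 0…6.
(y³ + y⁵) has coefficients 0,0,0,1,0,1,0 for degrees 0…6.
Finally multiplying by (1 + y + y² + y³), the product of all factors after the first has coefficients 0,0,0,1,1,2,2 for degrees 0…6.
[y⁶] = 1·2 + 1·1 + 1·0 = 3.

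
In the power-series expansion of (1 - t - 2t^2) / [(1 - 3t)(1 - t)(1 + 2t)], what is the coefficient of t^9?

The denominator gives the recurrence a_n = 2a_(n−1) + 5a_(n−2) − 6a_(n−3) for n ≥ 3; the numerator fixes a_0 = 1, a_1 = 1, a_2 = 5.
Iterating: 1, 1, 5, 9, 37, 89, 309, 841, 2693, 7737, so a_9 = 7737.

7737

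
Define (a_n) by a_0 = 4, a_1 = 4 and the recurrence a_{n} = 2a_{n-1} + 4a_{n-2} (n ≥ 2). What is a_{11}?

The ordinary generating function has denominator 1 - 2z - 4z^2.
Iterating the recurrence: a_0,…,a_{11} = 4, 4, 24, 64, 224, 704, 2304, 7424, 24064, 77824, 251904, 815104.

815104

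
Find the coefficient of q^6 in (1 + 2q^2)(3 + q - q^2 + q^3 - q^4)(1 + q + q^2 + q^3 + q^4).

(1 + 2q^2) has coefficients 1,0,2 for degrees 0…2.
(3 + q - q^2 + q^3 - q^4) has coefficients 3,1,-1,1,-1,0,0 for degrees 0…6.
Finally multiplying by (1 + q + q^2 + q^3 + q^4), the product of all factors after the first has coefficients 3,4,3,4,3,0,-1 for degrees 0…6.
[q^6] = 1·(-1) + 2·3 = 5.

5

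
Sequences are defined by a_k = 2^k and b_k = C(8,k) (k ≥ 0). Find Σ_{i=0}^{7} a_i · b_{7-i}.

3280

This is [x^7] in the product of the two ordinary generating functions.
Σ = 1·8 + 2·28 + 4·56 + 8·70 + 16·56 + 32·28 + 64·8 + 128·1 = 3280.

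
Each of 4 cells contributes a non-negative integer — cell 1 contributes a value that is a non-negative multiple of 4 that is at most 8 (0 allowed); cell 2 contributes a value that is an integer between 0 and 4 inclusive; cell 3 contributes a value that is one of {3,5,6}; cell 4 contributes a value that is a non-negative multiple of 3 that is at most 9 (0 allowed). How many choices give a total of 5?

2

The generating function for the choices is (1 + z⁴ + z⁸)·(1 + z + z² + z³ + z⁴)·(z³ + z⁵ + z⁶)·(1 + z³ + z⁶ + z⁹); the count is [z⁵].
(1 + z⁴ + z⁸) has coefficients 1,0,0,0,1,0 for degrees 0…5.
(1 + z + z² + z³ + z⁴) has coefficients 1,1,1,1,1,0 for degrees 0…5.
Multiplying by (z³ + z⁵ + z⁶) gives running coefficients 0,0,0,1,1,2 for degrees 0…5.
Finally multiplying by (1 + z³ + z⁶ + z⁹), the product of all factors after the first has coefficients 0,0,0,1,1,2 for degrees 0…5.
[z⁵] = 1·2 + 1·0 = 2.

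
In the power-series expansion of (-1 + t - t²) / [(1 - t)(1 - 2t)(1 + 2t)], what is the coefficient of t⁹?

-85

Partial fractions give a closed form: a_n = (1/3)·1^n + (-3/4)·2^n + (-7/12)·(-2)^n.
At n = 9: a_9 = -85.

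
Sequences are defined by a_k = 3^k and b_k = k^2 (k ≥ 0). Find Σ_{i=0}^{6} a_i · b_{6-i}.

This is [x^6] in the product of the two ordinary generating functions.
Σ = 1·36 + 3·25 + 9·16 + 27·9 + 81·4 + 243·1 + 729·0 = 1065.

1065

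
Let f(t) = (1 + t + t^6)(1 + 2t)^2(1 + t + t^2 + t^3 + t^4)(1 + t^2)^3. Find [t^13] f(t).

60

(1 + t + t^6) has coefficients 1,1,0,0,0,0,1 for degrees 0…6.
(1 + 2t)^2 has coefficients 1,4,4,0,0,0,0,0,0,0,0,0,0,0 for degrees 0…13.
Multiplying by (1 + t + t^2 + t^3 + t^4) gives running coefficients 1,5,9,9,9,8,4,0,0,0,0,0,0,0 for degrees 0…13.
Finally multiplying by (1 + t^2)^3, the product of all factors after the first has coefficients 1,5,12,24,39,50,59,56,48,33,21,8,4,0 for degrees 0…13.
[t^13] = 1·0 + 1·4 + 1·56 = 60.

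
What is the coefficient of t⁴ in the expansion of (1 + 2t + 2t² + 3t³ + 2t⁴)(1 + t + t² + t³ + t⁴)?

10

(1 + 2t + 2t² + 3t³ + 2t⁴) has coefficients 1,2,2,3,2 for degrees 0…4.
(1 + t + t² + t³ + t⁴) has coefficients 1,1,1,1,1 for degrees 0…4.
[t⁴] = 1·1 + 2·1 + 2·1 + 3·1 + 2·1 = 10.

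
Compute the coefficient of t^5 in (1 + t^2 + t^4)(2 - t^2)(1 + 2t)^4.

40

(1 + t^2 + t^4) has coefficients 1,0,1,0,1 for degrees 0…4.
(2 - t^2) has coefficients 2,0,-1,0,0,0 for degrees 0…5.
Finally multiplying by (1 + 2t)^4, the product of all factors after the first has coefficients 2,16,47,56,8,-32 for degrees 0…5.
[t^5] = 1·(-32) + 1·56 + 1·16 = 40.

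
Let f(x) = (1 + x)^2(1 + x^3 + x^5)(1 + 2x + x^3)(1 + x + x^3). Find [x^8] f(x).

18

(1 + x)^2 has coefficients 1,2,1 for degrees 0…2.
(1 + x^3 + x^5) has coefficients 1,0,0,1,0,1,0,0,0 for degrees 0…8.
Multiplying by (1 + 2x + x^3) gives running coefficients 1,2,0,2,2,1,3,0,1 for degrees 0…8.
Finally multiplying by (1 + x + x^3), the product of all factors after the first has coefficients 1,3,2,3,6,3,6,5,2 for degrees 0…8.
[x^8] = 1·2 + 2·5 + 1·6 = 18.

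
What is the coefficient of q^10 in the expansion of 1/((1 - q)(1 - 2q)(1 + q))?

The denominator gives the recurrence a_n = 2a_(n−1) + a_(n−2) − 2a_(n−3) for n ≥ 3; the numerator fixes a_0 = 1, a_1 = 2, a_2 = 5.
Iterating: 1, 2, 5, 10, 21, 42, 85, 170, 341, 682, 1365, so a_10 = 1365.

1365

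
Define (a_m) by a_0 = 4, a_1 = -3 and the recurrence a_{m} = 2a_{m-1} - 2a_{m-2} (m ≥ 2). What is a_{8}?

64

The ordinary generating function has denominator 1 - 2y + 2y^2.
Iterating the recurrence: a_0,…,a_{8} = 4, -3, -14, -22, -16, 12, 56, 88, 64.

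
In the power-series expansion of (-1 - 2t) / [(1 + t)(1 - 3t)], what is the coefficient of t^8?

Partial fractions give a closed form: a_n = (1/4)·(-1)^n + (-5/4)·3^n.
At n = 8: a_8 = -8201.

-8201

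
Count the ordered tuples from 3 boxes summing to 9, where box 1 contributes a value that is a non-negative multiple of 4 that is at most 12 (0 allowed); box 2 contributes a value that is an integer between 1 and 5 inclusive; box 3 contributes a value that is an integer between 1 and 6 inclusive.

7

The generating function for the choices is (1 + q^4 + q^8 + q^12)·(q + q^2 + q^3 + q^4 + q^5)·(q + q^2 + q^3 + q^4 + q^5 + q^6); the count is [q^9].
(1 + q^4 + q^8 + q^12) has coefficients 1,0,0,0,1,0,0,0,1,0 for degrees 0…9.
(q + q^2 + q^3 + q^4 + q^5) has coefficients 0,1,1,1,1,1,0,0,0,0 for degrees 0…9.
Finally multiplying by (q + q^2 + q^3 + q^4 + q^5 + q^6), the product of all factors after the first has coefficients 0,0,1,2,3,4,5,5,4,3 for degrees 0…9.
[q^9] = 1·3 + 1·4 + 1·0 = 7.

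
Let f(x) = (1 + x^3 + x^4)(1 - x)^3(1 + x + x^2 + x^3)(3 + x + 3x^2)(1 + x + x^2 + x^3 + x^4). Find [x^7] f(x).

(1 + x^3 + x^4) has coefficients 1,0,0,1,1 for degrees 0…4.
(1 - x)^3 has coefficients 1,-3,3,-1,0,0,0,0 for degrees 0…7.
Multiplying by (1 + x + x^2 + x^3) gives running coefficients 1,-2,1,0,-1,2,-1,0 for degrees 0…7.
Multiplying by (3 + x + 3x^2) gives running coefficients 3,-5,4,-5,0,5,-4,5 for degrees 0…7.
Finally multiplying by (1 + x + x^2 + x^3 + x^4), the product of all factors after the first has coefficients 3,-2,2,-3,-3,-1,0,1 for degrees 0…7.
[x^7] = 1·1 + 1·(-3) + 1·(-3) = -5.

-5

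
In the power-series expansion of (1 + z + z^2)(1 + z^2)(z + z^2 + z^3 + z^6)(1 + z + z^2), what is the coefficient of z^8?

7

(1 + z + z^2) has coefficients 1,1,1 for degrees 0…2.
(1 + z^2) has coefficients 1,0,1,0,0,0,0,0,0 for degrees 0…8.
Multiplying by (z + z^2 + z^3 + z^6) gives running coefficients 0,1,1,2,1,1,1,0,1 for degrees 0…8.
Finally multiplying by (1 + z + z^2), the product of all factors after the first has coefficients 0,1,2,4,4,4,3,2,2 for degrees 0…8.
[z^8] = 1·2 + 1·2 + 1·3 = 7.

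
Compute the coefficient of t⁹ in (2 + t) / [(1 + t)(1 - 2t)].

Partial fractions give a closed form: a_n = (1/3)·(-1)^n + (5/3)·2^n.
At n = 9: a_9 = 853.

853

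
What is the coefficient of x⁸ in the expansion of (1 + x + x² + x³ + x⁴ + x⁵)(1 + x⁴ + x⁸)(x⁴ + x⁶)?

3

(1 + x + x² + x³ + x⁴ + x⁵) has coefficients 1,1,1,1,1,1 for degrees 0…5.
(1 + x⁴ + x⁸) has coefficients 1,0,0,0,1,0,0,0,1 for degrees 0…8.
Finally multiplying by (x⁴ + x⁶), the product of all factors after the first has coefficients 0,0,0,0,1,0,1,0,1 for degrees 0…8.
[x⁸] = 1·1 + 1·0 + 1·1 + 1·0 + 1·1 + 1·0 = 3.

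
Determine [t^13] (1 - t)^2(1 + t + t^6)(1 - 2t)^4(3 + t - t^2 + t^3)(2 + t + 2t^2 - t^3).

(1 - t)^2 has coefficients 1,-2,1 for degrees 0…2.
(1 + t + t^6) has coefficients 1,1,0,0,0,0,1,0,0,0,0,0,0,0 for degrees 0…13.
Multiplying by (1 - 2t)^4 gives running coefficients 1,-7,16,-8,-16,16,1,-8,24,-32,16,0,0,0 for degrees 0…13.
Multiplying by (3 + t - t^2 + t^3) gives running coefficients 3,-20,40,0,-79,56,27,-55,79,-63,-16,72,-48,16 for degrees 0…13.
Finally multiplying by (2 + t + 2t^2 - t^3), the product of all factors after the first has coefficients 6,-37,66,-3,-58,-7,-48,108,101,-184,118,-77,7,144 for degrees 0…13.
[t^13] = 1·144 − 2·7 + 1·(-77) = 53.

53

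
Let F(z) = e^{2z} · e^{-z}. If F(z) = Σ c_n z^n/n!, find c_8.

1

The EGF product rule gives c_8 = Σ_{k_1+k_2=8} C(8; k_1,k_2) · ∏ g_i(k_i), where e^{2z} gives (2)^k; e^{-z} gives (-1)^k.
g_1(k) for k = 0…8: 1, 2, 4, 8, 16, 32, 64, 128, 256.
g_2(k) for k = 0…8: 1, -1, 1, -1, 1, -1, 1, -1, 1.
c_8 = Σ_k C(8,k)·g_1(k)·g_2(8−k) = 1·1·1 + 8·2·(-1) + 28·4·1 + 56·8·(-1) + 70·16·1 + 56·32·(-1) + 28·64·1 + 8·128·(-1) + 1·256·1 = 1 − 16 + 112 − 448 + 1120 − 1792 + 1792 − 1024 + 256 = 1.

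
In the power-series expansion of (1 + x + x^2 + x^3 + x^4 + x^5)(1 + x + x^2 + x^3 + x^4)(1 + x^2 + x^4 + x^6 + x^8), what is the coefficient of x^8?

15

(1 + x + x^2 + x^3 + x^4 + x^5) has coefficients 1,1,1,1,1,1 for degrees 0…5.
(1 + x + x^2 + x^3 + x^4) has coefficients 1,1,1,1,1,0,0,0,0 for degrees 0…8.
Finally multiplying by (1 + x^2 + x^4 + x^6 + x^8), the product of all factors after the first has coefficients 1,1,2,2,3,2,3,2,3 for degrees 0…8.
[x^8] = 1·3 + 1·2 + 1·3 + 1·2 + 1·3 + 1·2 = 15.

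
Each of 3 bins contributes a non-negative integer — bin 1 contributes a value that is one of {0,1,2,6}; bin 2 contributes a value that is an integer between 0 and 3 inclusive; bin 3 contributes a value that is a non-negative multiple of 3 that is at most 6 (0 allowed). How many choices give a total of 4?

4

The generating function for the choices is (1 + y + y² + y⁶)·(1 + y + y² + y³)·(1 + y³ + y⁶); the count is [y⁴].
(1 + y + y² + y⁶) has coefficients 1,1,1,0,0 for degrees 0…4.
(1 + y + y² + y³) has coefficients 1,1,1,1,0 for degrees 0…4.
Finally multiplying by (1 + y³ + y⁶), the product of all factors after the first has coefficients 1,1,1,2,1 for degrees 0…4.
[y⁴] = 1·1 + 1·2 + 1·1 = 4.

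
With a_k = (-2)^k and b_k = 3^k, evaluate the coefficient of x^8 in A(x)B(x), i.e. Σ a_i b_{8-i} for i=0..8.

4039

Write out a_i and b_{8-i} for i = 0,…,8 and sum the products.
Σ = 1·6561 − 2·2187 + 4·729 − 8·243 + 16·81 − 32·27 + 64·9 − 128·3 + 256·1 = 4039.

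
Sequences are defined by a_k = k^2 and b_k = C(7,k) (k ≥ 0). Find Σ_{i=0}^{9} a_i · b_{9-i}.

The convolution is the t^9 coefficient of A(t)B(t).
Σ = 0·0 + 1·0 + 4·1 + 9·7 + 16·21 + 25·35 + 36·35 + 49·21 + 64·7 + 81·1 = 4096.

4096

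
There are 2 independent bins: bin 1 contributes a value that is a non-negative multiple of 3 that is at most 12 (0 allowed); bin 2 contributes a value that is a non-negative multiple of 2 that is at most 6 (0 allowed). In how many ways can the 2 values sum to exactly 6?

The generating function for the choices is (1 + y³ + y⁶ + y⁹ + y¹²)·(1 + y² + y⁴ + y⁶); the count is [y⁶].
(1 + y³ + y⁶ + y⁹ + y¹²) has coefficients 1,0,0,1,0,0,1 for degrees 0…6.
(1 + y² + y⁴ + y⁶) has coefficients 1,0,1,0,1,0,1 for degrees 0…6.
[y⁶] = 1·1 + 1·0 + 1·1 = 2.

2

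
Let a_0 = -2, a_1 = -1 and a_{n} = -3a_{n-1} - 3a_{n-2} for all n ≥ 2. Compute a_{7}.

The ordinary generating function has denominator 1 + 3y + 3y^2.
Iterating the recurrence: a_0,…,a_{7} = -2, -1, 9, -24, 45, -63, 54, 27.

27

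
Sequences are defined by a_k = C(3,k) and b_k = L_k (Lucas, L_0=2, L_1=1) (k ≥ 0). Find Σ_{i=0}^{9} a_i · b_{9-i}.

322

The convolution is the t^9 coefficient of A(t)B(t).
Σ = 1·76 + 3·47 + 3·29 + 1·18 + 0·11 + 0·7 + 0·4 + 0·3 + 0·1 + 0·2 = 322.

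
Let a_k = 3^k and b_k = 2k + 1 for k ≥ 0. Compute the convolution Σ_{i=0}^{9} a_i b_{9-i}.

59038

This is [x^9] in the product of the two ordinary generating functions.
Σ = 1·19 + 3·17 + 9·15 + 27·13 + 81·11 + 243·9 + 729·7 + 2187·5 + 6561·3 + 19683·1 = 59038.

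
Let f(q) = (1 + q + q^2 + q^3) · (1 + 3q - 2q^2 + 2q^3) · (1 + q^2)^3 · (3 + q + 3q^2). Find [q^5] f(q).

132

(1 + q + q^2 + q^3) has coefficients 1,1,1,1 for degrees 0…3.
(1 + 3q - 2q^2 + 2q^3) has coefficients 1,3,-2,2,0,0 for degrees 0…5.
Multiplying by (1 + q^2)^3 gives running coefficients 1,3,1,11,-3,15 for degrees 0…5.
Finally multiplying by (3 + q + 3q^2), the product of all factors after the first has coefficients 3,10,9,43,5,75 for degrees 0…5.
[q^5] = 1·75 + 1·5 + 1·43 + 1·9 = 132.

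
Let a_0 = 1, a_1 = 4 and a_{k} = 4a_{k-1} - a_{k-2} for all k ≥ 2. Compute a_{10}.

The ordinary generating function has denominator 1 - 4z + z^2.
Iterating the recurrence: a_0,…,a_{10} = 1, 4, 15, 56, 209, 780, 2911, 10864, 40545, 151316, 564719.

564719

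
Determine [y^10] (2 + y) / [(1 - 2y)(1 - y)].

The denominator gives the recurrence a_n = 3a_(n−1) − 2a_(n−2) for n ≥ 3; the numerator fixes a_0 = 2, a_1 = 7, a_2 = 17.
Iterating: 2, 7, 17, 37, 77, 157, 317, 637, 1277, 2557, 5117, so a_10 = 5117.

5117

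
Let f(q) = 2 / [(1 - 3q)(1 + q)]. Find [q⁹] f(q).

Partial fractions give a closed form: a_n = (3/2)·3^n + (1/2)·(-1)^n.
At n = 9: a_9 = 29524.

29524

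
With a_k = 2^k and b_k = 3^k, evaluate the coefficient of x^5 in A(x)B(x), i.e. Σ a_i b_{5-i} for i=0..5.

665

Write out a_i and b_{5-i} for i = 0,…,5 and sum the products.
Σ = 1·243 + 2·81 + 4·27 + 8·9 + 16·3 + 32·1 = 665.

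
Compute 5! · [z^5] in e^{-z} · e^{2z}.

The EGF product rule gives c_5 = Σ_{k_1+k_2=5} C(5; k_1,k_2) · ∏ g_i(k_i), where e^{-z} gives (-1)^k; e^{2z} gives (2)^k.
g_1(k) for k = 0…5: 1, -1, 1, -1, 1, -1.
g_2(k) for k = 0…5: 1, 2, 4, 8, 16, 32.
c_5 = Σ_k C(5,k)·g_1(k)·g_2(5−k) = 1·1·32 + 5·(-1)·16 + 10·1·8 + 10·(-1)·4 + 5·1·2 + 1·(-1)·1 = 32 − 80 + 80 − 40 + 10 − 1 = 1.

1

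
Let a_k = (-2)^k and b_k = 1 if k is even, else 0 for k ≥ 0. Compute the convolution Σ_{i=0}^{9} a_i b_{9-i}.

-682

The convolution is the x^9 coefficient of A(x)B(x).
Σ = 1·0 − 2·1 + 4·0 − 8·1 + 16·0 − 32·1 + 64·0 − 128·1 + 256·0 − 512·1 = -682.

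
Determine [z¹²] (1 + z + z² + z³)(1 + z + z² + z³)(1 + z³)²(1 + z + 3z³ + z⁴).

28

(1 + z + z² + z³) has coefficients 1,1,1,1 for degrees 0…3.
(1 + z + z² + z³) has coefficients 1,1,1,1,0,0,0,0,0,0,0,0,0 for degrees 0…12.
Multiplying by (1 + z³)² gives running coefficients 1,1,1,3,2,2,3,1,1,1,0,0,0 for degrees 0…12.
Finally multiplying by (1 + z + 3z³ + z⁴), the product of all factors after the first has coefficients 1,2,2,7,9,8,15,13,10,13,7,4,4 for degrees 0…12.
[z¹²] = 1·4 + 1·4 + 1·7 + 1·13 = 28.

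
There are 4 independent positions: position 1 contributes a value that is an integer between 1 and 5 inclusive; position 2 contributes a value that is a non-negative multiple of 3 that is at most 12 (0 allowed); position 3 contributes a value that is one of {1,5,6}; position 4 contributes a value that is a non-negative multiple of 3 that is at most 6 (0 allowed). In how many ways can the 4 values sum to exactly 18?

The generating function for the choices is (z + z^2 + z^3 + z^4 + z^5)·(1 + z^3 + z^6 + z^9 + z^12)·(z + z^5 + z^6)·(1 + z^3 + z^6); the count is [z^18].
(z + z^2 + z^3 + z^4 + z^5) has coefficients 0,1,1,1,1,1 for degrees 0…5.
(1 + z^3 + z^6 + z^9 + z^12) has coefficients 1,0,0,1,0,0,1,0,0,1,0,0,1,0,0,0,0,0,0 for degrees 0…18.
Multiplying by (z + z^5 + z^6) gives running coefficients 0,1,0,0,1,1,1,1,1,1,1,1,1,1,1,1,0,1,1 for degrees 0…18.
Finally multiplying by (1 + z^3 + z^6), the product of all factors after the first has coefficients 0,1,0,0,2,1,1,3,2,2,3,3,3,3,3,3,2,3,3 for degrees 0…18.
[z^18] = 1·3 + 1·2 + 1·3 + 1·3 + 1·3 = 14.

14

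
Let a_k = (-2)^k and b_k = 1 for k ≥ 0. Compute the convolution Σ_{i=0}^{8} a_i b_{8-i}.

171

The convolution is the t^8 coefficient of A(t)B(t).
Σ = 1·1 − 2·1 + 4·1 − 8·1 + 16·1 − 32·1 + 64·1 − 128·1 + 256·1 = 171.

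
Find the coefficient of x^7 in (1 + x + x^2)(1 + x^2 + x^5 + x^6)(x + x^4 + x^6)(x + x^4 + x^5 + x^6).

8

(1 + x + x^2) has coefficients 1,1,1 for degrees 0…2.
(1 + x^2 + x^5 + x^6) has coefficients 1,0,1,0,0,1,1,0 for degrees 0…7.
Multiplying by (x + x^4 + x^6) gives running coefficients 0,1,0,1,1,0,3,1 for degrees 0…7.
Finally multiplying by (x + x^4 + x^5 + x^6), the product of all factors after the first has coefficients 0,0,1,0,1,2,1,5 for degrees 0…7.
[x^7] = 1·5 + 1·1 + 1·2 = 8.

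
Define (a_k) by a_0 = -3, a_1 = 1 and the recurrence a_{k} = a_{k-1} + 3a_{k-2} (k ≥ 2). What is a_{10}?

The ordinary generating function has denominator 1 - x - 3x^2.
Iterating the recurrence: a_0,…,a_{10} = -3, 1, -8, -5, -29, -44, -131, -263, -656, -1445, -3413.

-3413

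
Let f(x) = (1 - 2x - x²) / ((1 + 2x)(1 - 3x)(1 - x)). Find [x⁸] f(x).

Partial fractions give a closed form: a_n = (7/15)·(-2)^n + (1/5)·3^n + (1/3)·1^n.
At n = 8: a_8 = 1432.

1432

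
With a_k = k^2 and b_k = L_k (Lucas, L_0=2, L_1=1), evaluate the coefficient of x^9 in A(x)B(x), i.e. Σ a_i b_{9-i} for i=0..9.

1193

The convolution is the x^9 coefficient of A(x)B(x).
Σ = 0·76 + 1·47 + 4·29 + 9·18 + 16·11 + 25·7 + 36·4 + 49·3 + 64·1 + 81·2 = 1193.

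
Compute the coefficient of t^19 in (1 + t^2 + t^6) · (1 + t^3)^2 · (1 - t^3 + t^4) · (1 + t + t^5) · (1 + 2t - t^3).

5

(1 + t^2 + t^6) has coefficients 1,0,1,0,0,0,1 for degrees 0…6.
(1 + t^3)^2 has coefficients 1,0,0,2,0,0,1,0,0,0,0,0,0,0,0,0,0,0,0,0 for degrees 0…19.
Multiplying by (1 - t^3 + t^4) gives running coefficients 1,0,0,1,1,0,-1,2,0,-1,1,0,0,0,0,0,0,0,0,0 for degrees 0…19.
Multiplying by (1 + t + t^5) gives running coefficients 1,1,0,1,2,2,-1,1,3,0,0,0,2,0,-1,1,0,0,0,0 for degrees 0…19.
Finally multiplying by (1 + 2t - t^3), the product of all factors after the first has coefficients 1,3,2,0,3,6,2,-3,3,7,-1,-3,2,4,-1,-3,2,1,-1,0 for degrees 0…19.
[t^19] = 1·0 + 1·1 + 1·4 = 5.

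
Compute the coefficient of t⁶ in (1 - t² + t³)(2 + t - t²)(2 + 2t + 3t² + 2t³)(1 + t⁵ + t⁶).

16

(1 - t² + t³) has coefficients 1,0,-1,1 for degrees 0…3.
(2 + t - t²) has coefficients 2,1,-1,0,0,0,0 for degrees 0…6.
Multiplying by (2 + 2t + 3t² + 2t³) gives running coefficients 4,6,6,5,-1,-2,0 for degrees 0…6.
Finally multiplying by (1 + t⁵ + t⁶), the product of all factors after the first has coefficients 4,6,6,5,-1,2,10 for degrees 0…6.
[t⁶] = 1·10 − 1·(-1) + 1·5 = 16.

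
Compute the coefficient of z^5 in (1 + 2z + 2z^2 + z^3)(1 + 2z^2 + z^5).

(1 + 2z + 2z^2 + z^3) has coefficients 1,2,2,1 for degrees 0…3.
(1 + 2z^2 + z^5) has coefficients 1,0,2,0,0,1 for degrees 0…5.
[z^5] = 1·1 + 2·0 + 2·0 + 1·2 = 3.

3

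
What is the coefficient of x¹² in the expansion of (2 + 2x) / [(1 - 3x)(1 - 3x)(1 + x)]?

13817466

The denominator gives the recurrence a_n = 5a_(n−1) − 3a_(n−2) − 9a_(n−3) for n ≥ 3; the numerator fixes a_0 = 2, a_1 = 12, a_2 = 54.
Iterating: 2, 12, 54, 216, 810, 2916, 10206, 34992, 118098, 393660, 1299078, 4251528, 13817466, so a_12 = 13817466.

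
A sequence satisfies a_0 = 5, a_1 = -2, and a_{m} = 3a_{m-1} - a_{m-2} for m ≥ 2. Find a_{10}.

The ordinary generating function has denominator 1 - 3x + x^2.
Iterating the recurrence: a_0,…,a_{10} = 5, -2, -11, -31, -82, -215, -563, -1474, -3859, -10103, -26450.

-26450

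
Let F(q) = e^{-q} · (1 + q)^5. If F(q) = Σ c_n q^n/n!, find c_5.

-56

The EGF product rule gives c_5 = Σ_{k_1+k_2=5} C(5; k_1,k_2) · ∏ g_i(k_i), where e^{-q} gives (-1)^k; (1+q)^5 gives the falling factorial (5)_k.
g_1(k) for k = 0…5: 1, -1, 1, -1, 1, -1.
g_2(k) for k = 0…5: 1, 5, 20, 60, 120, 120.
c_5 = Σ_k C(5,k)·g_1(k)·g_2(5−k) = 1·1·120 + 5·(-1)·120 + 10·1·60 + 10·(-1)·20 + 5·1·5 + 1·(-1)·1 = 120 − 600 + 600 − 200 + 25 − 1 = -56.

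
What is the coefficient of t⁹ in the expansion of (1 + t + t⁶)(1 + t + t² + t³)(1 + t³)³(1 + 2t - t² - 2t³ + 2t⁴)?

(1 + t + t⁶) has coefficients 1,1,0,0,0,0,1 for degrees 0…6.
(1 + t + t² + t³) has coefficients 1,1,1,1,0,0,0,0,0,0 for degrees 0…9.
Multiplying by (1 + t³)³ gives running coefficients 1,1,1,4,3,3,6,3,3,4 for degrees 0…9.
Finally multiplying by (1 + 2t - t² - 2t³ + 2t⁴), the product of all factors after the first has coefficients 1,3,2,3,10,5,3,14,3,1 for degrees 0…9.
[t⁹] = 1·1 + 1·3 + 1·3 = 7.

7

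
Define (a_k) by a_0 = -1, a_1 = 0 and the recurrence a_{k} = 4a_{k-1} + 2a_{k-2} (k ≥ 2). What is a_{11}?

The ordinary generating function has denominator 1 - 4q - 2q^2.
Iterating the recurrence: a_0,…,a_{11} = -1, 0, -2, -8, -36, -160, -712, -3168, -14096, -62720, -279072, -1241728.

-1241728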